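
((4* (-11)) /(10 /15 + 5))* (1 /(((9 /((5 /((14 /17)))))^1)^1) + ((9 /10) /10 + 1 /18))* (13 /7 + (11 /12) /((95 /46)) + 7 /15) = -17.63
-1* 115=-115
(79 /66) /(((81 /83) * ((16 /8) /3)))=6557 /3564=1.84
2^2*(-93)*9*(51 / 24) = -14229 / 2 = -7114.50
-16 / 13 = -1.23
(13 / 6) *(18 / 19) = 39 / 19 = 2.05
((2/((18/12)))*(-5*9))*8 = -480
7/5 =1.40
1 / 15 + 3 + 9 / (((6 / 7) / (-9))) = -2743 / 30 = -91.43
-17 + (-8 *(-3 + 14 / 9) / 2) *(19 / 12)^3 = 23071 / 3888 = 5.93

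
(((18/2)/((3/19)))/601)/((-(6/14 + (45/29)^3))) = -3243737/142445414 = -0.02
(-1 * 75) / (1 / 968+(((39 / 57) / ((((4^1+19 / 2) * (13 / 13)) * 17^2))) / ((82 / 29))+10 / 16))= -220650893100 / 1841979179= -119.79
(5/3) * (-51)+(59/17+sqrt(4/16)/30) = -83143/1020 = -81.51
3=3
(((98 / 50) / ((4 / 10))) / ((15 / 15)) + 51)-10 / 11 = 6049 / 110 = 54.99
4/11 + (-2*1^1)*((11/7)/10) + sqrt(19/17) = 19/385 + sqrt(323)/17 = 1.11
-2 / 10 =-1 / 5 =-0.20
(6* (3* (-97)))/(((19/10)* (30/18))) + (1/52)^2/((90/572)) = -49027471/88920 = -551.37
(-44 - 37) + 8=-73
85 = 85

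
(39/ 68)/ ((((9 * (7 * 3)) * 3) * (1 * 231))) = 13/ 2968812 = 0.00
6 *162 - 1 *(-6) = 978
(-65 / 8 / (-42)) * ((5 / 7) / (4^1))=325 / 9408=0.03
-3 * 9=-27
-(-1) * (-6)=-6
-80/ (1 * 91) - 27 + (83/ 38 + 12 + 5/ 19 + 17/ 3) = -80555/ 10374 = -7.77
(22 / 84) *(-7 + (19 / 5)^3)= 32912 / 2625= 12.54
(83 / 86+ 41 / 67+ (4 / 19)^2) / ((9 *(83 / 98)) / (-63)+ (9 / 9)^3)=1156801457 / 627144723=1.84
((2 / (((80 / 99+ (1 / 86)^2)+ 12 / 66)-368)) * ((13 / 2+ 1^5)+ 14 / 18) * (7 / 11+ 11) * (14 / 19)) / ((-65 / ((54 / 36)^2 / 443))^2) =-9997380288 / 4233482033724448375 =-0.00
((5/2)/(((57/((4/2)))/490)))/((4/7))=8575/114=75.22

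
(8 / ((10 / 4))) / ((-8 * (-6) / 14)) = 14 / 15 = 0.93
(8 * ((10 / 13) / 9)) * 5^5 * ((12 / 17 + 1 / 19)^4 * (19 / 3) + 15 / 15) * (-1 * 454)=-604002989467000000 / 201077559189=-3003830.92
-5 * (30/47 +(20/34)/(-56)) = -3.14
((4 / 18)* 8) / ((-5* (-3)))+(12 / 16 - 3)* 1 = -1151 / 540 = -2.13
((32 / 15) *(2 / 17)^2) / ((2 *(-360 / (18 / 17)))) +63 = 23213909 / 368475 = 63.00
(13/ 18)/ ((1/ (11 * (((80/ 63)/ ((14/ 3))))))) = 2860/ 1323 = 2.16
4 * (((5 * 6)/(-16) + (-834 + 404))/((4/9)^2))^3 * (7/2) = -153425395605659625/1048576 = -146317859273.59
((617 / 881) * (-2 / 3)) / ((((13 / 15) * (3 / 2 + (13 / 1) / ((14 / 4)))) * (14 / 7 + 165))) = -86380 / 139623523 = -0.00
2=2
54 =54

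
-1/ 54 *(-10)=5/ 27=0.19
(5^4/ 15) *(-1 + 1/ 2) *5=-625/ 6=-104.17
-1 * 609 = -609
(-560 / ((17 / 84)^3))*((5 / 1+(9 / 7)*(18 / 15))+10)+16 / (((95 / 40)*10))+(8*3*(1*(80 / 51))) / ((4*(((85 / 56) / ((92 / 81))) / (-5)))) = -42253087649728 / 37805535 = -1117642.90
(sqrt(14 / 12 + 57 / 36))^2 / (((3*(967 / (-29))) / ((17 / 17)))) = -319 / 11604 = -0.03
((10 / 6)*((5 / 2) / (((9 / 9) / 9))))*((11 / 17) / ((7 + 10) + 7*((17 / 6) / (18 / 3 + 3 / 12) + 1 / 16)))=495000 / 420461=1.18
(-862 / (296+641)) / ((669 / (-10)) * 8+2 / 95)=0.00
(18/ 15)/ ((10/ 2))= 0.24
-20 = -20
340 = 340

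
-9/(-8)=9/8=1.12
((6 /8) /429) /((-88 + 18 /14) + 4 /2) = -7 /339196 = -0.00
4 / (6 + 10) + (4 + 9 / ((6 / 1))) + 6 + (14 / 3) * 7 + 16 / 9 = 1663 / 36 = 46.19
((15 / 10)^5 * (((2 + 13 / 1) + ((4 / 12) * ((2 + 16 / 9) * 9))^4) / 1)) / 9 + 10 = 1338511 / 96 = 13942.82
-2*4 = -8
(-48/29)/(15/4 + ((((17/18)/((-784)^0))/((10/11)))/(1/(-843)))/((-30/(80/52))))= -112320/3302201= -0.03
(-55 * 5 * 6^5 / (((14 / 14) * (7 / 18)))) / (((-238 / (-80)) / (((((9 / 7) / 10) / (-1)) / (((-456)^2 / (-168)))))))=-57736800 / 300713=-192.00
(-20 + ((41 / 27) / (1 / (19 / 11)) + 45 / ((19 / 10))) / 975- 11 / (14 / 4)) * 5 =-890272693 / 7702695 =-115.58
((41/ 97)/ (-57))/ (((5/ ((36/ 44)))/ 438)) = -53874/ 101365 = -0.53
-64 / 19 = -3.37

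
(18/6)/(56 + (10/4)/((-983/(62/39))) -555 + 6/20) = -1150110/191188169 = -0.01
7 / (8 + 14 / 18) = 63 / 79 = 0.80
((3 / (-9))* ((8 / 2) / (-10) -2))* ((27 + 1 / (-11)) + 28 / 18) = 11272 / 495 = 22.77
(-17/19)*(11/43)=-187/817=-0.23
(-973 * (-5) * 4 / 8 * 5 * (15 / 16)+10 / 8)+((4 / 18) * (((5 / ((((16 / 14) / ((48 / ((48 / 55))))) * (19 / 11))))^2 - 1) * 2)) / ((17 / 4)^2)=118996131329 / 10015584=11881.10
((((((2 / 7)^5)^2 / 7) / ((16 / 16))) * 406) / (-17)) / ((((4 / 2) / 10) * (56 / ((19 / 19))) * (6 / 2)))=-37120 / 100843663893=-0.00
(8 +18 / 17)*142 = 21868 / 17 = 1286.35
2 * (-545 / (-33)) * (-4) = -4360 / 33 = -132.12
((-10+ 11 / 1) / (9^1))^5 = 1 / 59049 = 0.00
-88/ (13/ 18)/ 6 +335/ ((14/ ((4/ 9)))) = -7922/ 819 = -9.67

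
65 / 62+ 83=5211 / 62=84.05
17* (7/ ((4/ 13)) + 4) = 1819/ 4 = 454.75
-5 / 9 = -0.56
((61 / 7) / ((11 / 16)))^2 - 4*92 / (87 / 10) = 61055392 / 515823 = 118.37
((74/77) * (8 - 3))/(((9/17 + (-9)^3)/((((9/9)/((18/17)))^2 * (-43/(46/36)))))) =908905/4590432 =0.20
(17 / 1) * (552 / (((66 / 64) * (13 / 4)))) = 400384 / 143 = 2799.89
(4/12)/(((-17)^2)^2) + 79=19794478/250563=79.00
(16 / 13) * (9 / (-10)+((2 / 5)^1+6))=88 / 13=6.77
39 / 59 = 0.66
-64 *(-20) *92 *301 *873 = 30944148480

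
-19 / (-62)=19 / 62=0.31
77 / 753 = 0.10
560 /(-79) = -560 /79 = -7.09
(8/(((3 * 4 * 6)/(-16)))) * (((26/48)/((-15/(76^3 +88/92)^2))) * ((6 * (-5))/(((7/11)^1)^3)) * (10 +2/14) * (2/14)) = -18553040902281428400/8890903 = -2086744271339.08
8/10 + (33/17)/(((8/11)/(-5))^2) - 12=438197/5440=80.55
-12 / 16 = -3 / 4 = -0.75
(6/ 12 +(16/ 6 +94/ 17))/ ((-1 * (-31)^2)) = -887/ 98022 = -0.01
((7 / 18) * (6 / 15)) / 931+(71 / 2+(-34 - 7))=-65833 / 11970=-5.50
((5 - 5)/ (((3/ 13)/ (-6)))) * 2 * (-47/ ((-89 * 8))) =0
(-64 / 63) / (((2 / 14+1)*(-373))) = 8 / 3357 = 0.00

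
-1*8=-8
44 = 44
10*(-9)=-90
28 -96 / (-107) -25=417 / 107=3.90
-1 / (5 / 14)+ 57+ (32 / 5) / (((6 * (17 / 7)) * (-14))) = 13813 / 255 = 54.17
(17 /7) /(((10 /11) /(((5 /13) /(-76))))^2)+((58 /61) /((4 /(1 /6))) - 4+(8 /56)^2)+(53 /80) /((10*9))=-3.93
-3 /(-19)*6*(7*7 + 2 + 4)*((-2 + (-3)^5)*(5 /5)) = -242550 /19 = -12765.79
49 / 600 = 0.08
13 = 13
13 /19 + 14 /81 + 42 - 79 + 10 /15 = -54598 /1539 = -35.48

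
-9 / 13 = -0.69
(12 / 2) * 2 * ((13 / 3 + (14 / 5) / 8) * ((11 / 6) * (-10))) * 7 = -21637 / 3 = -7212.33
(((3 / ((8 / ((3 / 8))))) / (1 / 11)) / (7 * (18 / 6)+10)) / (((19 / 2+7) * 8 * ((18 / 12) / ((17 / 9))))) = 17 / 35712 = 0.00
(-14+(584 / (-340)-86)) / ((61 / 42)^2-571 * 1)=15251544 / 85299455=0.18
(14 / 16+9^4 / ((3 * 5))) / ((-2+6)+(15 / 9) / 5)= 52593 / 520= 101.14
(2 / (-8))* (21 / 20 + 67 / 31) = -1991 / 2480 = -0.80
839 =839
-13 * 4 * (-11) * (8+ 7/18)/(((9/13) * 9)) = 770.12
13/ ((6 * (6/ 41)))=533/ 36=14.81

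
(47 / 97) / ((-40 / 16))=-94 / 485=-0.19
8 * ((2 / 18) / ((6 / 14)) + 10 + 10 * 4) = 10856 / 27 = 402.07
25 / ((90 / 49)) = 245 / 18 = 13.61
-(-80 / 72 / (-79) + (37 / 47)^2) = -995449 / 1570599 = -0.63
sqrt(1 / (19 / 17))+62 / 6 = sqrt(323) / 19+31 / 3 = 11.28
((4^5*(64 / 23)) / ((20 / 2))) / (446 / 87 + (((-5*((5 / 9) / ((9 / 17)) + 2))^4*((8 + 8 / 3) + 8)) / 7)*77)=61359140487168 / 2389541545709147545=0.00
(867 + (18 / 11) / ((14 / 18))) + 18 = 68307 / 77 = 887.10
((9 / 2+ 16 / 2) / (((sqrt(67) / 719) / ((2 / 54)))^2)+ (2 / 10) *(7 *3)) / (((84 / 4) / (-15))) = -66671531 / 683802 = -97.50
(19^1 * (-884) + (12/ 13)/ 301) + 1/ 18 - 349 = -1207586801/ 70434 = -17144.94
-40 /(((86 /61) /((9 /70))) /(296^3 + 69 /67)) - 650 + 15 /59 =-112566013940287 /1189853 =-94604975.52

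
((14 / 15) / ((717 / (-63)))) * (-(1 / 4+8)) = 1617 / 2390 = 0.68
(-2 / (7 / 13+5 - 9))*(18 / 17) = 52 / 85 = 0.61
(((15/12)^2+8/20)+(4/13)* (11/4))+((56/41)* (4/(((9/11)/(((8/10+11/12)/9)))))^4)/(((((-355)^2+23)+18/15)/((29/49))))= 23028169049916999530813/8198991599462162226000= 2.81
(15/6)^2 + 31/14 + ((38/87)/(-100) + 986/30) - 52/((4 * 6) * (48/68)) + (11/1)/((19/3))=277662221/6942600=39.99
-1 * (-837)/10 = 837/10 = 83.70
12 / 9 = 4 / 3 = 1.33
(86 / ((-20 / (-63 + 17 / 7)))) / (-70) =-4558 / 1225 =-3.72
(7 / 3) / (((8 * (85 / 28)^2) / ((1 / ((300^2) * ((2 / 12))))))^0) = 7 / 3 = 2.33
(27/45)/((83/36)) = 108/415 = 0.26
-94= -94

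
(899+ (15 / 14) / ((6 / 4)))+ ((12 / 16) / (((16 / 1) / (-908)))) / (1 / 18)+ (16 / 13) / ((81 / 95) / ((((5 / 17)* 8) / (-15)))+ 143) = 10168384857 / 76111672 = 133.60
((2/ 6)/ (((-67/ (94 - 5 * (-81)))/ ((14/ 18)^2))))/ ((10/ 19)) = -464569/ 162810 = -2.85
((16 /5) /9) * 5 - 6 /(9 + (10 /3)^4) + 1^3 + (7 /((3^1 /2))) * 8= 3868795 /96561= 40.07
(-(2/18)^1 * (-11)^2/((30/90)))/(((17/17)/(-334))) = 40414/3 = 13471.33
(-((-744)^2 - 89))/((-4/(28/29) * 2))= 3874129/58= 66795.33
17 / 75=0.23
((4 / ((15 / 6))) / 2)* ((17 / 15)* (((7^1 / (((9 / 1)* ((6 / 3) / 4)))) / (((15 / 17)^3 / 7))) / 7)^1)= 4677176 / 2278125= 2.05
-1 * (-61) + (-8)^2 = 125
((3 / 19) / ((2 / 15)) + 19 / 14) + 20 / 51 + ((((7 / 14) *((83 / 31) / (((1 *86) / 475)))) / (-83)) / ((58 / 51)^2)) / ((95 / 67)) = 350997136199 / 121665639984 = 2.88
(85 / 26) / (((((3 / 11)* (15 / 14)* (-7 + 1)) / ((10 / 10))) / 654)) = -142681 / 117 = -1219.50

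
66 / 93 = 22 / 31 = 0.71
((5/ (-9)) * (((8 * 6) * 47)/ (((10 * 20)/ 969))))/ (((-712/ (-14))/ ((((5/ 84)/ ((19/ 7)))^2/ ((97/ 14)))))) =-195755/ 23619888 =-0.01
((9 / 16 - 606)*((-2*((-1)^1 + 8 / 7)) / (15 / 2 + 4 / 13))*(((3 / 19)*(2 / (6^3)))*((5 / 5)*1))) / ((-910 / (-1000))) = 80725 / 2267916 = 0.04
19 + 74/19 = 435/19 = 22.89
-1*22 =-22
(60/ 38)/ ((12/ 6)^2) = 15/ 38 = 0.39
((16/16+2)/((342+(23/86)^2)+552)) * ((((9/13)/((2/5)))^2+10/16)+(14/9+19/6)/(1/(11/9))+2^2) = 2711748947/60346158678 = 0.04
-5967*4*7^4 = -57307068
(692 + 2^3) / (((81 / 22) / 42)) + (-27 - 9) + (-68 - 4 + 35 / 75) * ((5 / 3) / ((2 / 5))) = 413161 / 54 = 7651.13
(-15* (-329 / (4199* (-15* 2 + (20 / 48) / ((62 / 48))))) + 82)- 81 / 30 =306189259 / 3863080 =79.26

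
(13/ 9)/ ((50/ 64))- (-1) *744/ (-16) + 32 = -5693/ 450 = -12.65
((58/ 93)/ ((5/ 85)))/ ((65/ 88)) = 86768/ 6045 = 14.35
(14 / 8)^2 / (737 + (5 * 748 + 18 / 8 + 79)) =49 / 72932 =0.00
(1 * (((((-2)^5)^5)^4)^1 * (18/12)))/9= 633825300114114700748351602688/3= 211275100038038233582783900000.00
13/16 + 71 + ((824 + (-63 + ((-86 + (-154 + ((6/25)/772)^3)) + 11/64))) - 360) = 1674937951984591/7189057000000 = 232.98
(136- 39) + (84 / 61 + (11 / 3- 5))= 17759 / 183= 97.04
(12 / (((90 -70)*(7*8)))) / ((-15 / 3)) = -3 / 1400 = -0.00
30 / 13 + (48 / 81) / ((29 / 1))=23698 / 10179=2.33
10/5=2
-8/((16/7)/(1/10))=-7/20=-0.35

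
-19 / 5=-3.80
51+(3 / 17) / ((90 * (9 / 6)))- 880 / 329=12163064 / 251685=48.33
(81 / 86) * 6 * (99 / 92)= 24057 / 3956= 6.08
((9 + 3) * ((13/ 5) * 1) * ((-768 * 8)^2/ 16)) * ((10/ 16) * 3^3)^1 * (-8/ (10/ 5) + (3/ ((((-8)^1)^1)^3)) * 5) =-5005069056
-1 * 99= -99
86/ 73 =1.18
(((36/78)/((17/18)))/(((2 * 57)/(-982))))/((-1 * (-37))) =-17676/155363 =-0.11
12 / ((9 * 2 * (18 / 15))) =5 / 9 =0.56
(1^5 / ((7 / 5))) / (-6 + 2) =-5 / 28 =-0.18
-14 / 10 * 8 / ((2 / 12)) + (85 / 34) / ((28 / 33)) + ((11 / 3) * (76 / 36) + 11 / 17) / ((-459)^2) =-1739775020789 / 27076722120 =-64.25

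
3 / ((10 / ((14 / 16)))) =21 / 80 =0.26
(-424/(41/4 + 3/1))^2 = 1024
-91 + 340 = 249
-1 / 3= -0.33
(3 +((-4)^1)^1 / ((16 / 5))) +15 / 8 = 29 / 8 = 3.62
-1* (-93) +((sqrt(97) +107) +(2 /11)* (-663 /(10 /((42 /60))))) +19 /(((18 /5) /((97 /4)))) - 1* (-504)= sqrt(97) +16306249 /19800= 833.40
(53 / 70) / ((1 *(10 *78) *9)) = 53 / 491400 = 0.00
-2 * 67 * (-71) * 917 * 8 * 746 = 52066849184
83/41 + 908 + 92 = 41083/41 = 1002.02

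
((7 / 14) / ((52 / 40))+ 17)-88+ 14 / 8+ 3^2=-3113 / 52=-59.87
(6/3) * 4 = 8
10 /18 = 5 /9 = 0.56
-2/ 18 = -0.11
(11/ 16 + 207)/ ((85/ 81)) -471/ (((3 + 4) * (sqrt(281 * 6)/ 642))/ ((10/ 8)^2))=269163/ 1360 -1259925 * sqrt(1686)/ 31472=-1445.89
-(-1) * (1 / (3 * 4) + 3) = 37 / 12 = 3.08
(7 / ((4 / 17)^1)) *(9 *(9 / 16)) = 9639 / 64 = 150.61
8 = 8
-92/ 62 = -46/ 31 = -1.48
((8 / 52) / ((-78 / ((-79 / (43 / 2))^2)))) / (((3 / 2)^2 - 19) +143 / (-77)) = 698992 / 488407803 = 0.00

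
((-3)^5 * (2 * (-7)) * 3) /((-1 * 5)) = -10206 /5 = -2041.20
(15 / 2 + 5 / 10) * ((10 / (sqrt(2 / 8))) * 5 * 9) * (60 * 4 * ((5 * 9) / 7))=77760000 / 7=11108571.43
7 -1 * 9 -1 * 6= -8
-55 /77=-5 /7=-0.71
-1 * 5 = -5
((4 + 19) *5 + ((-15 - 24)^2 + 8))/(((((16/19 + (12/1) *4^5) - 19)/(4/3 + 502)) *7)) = 15722120/1631889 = 9.63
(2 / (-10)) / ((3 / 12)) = -4 / 5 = -0.80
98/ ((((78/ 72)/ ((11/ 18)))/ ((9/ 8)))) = 1617/ 26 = 62.19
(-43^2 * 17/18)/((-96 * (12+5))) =1849/1728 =1.07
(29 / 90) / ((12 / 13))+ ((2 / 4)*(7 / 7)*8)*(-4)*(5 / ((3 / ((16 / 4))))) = -114823 / 1080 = -106.32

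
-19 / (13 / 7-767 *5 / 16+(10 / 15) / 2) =6384 / 79799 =0.08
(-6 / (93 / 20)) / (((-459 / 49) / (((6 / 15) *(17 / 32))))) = 49 / 1674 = 0.03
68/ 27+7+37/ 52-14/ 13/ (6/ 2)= 13859/ 1404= 9.87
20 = 20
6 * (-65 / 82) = -195 / 41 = -4.76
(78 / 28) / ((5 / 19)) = 741 / 70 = 10.59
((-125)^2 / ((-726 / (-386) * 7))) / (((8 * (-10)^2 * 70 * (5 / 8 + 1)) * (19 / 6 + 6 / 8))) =24125 / 7245238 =0.00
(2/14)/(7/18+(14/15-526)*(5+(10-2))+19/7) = -90/4298341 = -0.00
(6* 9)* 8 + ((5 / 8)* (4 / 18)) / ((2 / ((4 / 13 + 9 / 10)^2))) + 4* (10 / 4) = 107589769 / 243360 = 442.10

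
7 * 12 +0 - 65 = 19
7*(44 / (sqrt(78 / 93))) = 336.31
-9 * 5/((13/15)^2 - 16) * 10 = 101250/3431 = 29.51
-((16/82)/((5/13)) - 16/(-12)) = -1132/615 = -1.84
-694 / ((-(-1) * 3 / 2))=-1388 / 3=-462.67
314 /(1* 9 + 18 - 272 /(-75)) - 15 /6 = 35615 /4594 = 7.75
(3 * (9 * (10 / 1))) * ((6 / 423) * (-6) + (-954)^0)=11610 / 47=247.02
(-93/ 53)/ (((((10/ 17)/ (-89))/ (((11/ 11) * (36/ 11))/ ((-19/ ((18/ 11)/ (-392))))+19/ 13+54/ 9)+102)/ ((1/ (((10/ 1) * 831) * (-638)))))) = 2562826823/ 789823924684221823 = 0.00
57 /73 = 0.78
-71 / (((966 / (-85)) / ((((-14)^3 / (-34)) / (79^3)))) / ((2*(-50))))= -3479000 / 34019691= -0.10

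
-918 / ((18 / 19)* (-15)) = 323 / 5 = 64.60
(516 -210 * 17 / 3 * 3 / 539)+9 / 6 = 78675 / 154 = 510.88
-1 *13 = -13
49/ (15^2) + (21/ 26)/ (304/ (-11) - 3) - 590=-1162778137/ 1971450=-589.81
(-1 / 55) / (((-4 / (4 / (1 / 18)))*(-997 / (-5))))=18 / 10967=0.00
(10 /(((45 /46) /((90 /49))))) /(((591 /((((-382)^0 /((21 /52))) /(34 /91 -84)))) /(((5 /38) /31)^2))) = -388700 /22936125800637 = -0.00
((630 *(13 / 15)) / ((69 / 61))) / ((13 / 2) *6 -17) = 5551 / 253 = 21.94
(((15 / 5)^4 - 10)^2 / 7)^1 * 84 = 60492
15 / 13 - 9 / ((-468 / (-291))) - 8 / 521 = -120767 / 27092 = -4.46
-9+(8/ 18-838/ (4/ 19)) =-71803/ 18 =-3989.06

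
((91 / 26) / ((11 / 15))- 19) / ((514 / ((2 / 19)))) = -313 / 107426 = -0.00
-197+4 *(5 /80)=-196.75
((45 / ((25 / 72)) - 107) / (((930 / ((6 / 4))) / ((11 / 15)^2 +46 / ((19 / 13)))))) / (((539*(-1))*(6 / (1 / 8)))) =-15463937 / 342868680000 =-0.00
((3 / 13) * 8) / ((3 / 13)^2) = 104 / 3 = 34.67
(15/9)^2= 25/9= 2.78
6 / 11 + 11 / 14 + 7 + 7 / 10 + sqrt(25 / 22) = 5* sqrt(22) / 22 + 3477 / 385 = 10.10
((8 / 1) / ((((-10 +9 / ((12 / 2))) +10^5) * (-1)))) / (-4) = 4 / 199983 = 0.00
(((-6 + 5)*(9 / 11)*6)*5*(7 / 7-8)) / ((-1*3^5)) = -70 / 99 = -0.71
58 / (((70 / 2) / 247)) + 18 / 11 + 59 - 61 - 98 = 119716 / 385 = 310.95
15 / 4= 3.75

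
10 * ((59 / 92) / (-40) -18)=-66299 / 368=-180.16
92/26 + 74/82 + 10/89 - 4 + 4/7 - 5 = -1286832/332059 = -3.88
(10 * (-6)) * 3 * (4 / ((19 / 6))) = -4320 / 19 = -227.37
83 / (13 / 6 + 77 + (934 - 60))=498 / 5719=0.09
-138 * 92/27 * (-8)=33856/9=3761.78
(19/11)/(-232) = -19/2552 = -0.01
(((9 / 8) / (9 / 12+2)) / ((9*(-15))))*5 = -1 / 66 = -0.02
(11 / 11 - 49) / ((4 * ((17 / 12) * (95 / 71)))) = -10224 / 1615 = -6.33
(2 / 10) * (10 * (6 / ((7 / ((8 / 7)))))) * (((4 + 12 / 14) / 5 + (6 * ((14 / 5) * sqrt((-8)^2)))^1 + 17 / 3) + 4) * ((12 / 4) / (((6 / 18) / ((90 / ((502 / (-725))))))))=-332411.89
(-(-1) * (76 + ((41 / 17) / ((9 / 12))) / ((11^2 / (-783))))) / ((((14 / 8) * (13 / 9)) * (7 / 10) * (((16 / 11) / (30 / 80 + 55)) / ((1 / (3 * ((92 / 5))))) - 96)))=-314330650 / 952832881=-0.33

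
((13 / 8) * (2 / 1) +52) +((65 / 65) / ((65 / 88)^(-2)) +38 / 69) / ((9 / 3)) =89151989 / 1603008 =55.62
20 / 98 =10 / 49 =0.20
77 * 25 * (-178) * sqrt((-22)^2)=-7538300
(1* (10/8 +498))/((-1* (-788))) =1997/3152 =0.63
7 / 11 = 0.64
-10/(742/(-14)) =10/53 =0.19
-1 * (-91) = 91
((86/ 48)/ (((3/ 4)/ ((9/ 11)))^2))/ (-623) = -258/ 75383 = -0.00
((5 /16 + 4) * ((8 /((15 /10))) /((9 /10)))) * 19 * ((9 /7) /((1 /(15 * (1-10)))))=-589950 /7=-84278.57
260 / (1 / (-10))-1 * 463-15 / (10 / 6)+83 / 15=-45997 / 15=-3066.47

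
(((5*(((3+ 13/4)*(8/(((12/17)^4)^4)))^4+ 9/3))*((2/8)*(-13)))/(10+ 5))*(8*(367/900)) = -10449618118979553270551824411342161805827054886949925989922696919681030094011388185414723/98585611112300607718015624217447483764273080985016745568315710740889600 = -105995367894775324.17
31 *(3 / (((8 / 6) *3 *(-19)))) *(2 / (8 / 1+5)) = -93 / 494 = -0.19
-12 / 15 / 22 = -2 / 55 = -0.04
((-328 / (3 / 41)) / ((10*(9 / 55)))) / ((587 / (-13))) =961532 / 15849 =60.67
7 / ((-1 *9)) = -0.78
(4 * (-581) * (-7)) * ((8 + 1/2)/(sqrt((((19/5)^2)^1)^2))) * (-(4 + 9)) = -44940350/361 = -124488.50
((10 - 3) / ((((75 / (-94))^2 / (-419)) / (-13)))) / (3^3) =336907844 / 151875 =2218.32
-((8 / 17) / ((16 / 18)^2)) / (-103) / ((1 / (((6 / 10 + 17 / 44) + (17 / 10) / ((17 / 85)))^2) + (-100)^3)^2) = 170738831823849 / 29527277815236006597886720000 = 0.00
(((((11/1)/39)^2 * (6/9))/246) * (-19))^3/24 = -12151136899/4243048366802909976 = -0.00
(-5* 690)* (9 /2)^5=-6366220.31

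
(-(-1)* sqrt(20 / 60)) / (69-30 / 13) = 13* sqrt(3) / 2601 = 0.01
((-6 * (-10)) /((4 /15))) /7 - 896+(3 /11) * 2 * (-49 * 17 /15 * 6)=-402557 /385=-1045.60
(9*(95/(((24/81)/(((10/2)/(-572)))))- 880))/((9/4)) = -4039705/1144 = -3531.21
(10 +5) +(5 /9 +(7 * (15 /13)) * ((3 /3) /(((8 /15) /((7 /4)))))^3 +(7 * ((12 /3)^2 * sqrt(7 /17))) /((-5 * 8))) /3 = 1268609065 /11501568- 14 * sqrt(119) /255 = 109.70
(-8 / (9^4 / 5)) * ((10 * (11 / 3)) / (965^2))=-176 / 733172067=-0.00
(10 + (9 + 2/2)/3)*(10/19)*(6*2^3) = 6400/19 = 336.84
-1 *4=-4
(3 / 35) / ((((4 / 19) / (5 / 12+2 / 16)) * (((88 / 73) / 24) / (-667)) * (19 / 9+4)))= -324720279 / 677600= -479.22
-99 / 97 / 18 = -0.06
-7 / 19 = -0.37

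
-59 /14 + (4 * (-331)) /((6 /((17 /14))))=-1633 /6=-272.17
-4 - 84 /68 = -89 /17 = -5.24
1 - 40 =-39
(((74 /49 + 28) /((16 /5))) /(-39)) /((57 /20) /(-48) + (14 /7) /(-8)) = 48200 /63063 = 0.76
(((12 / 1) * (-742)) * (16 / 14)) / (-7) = 1453.71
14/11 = 1.27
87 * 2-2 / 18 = 1565 / 9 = 173.89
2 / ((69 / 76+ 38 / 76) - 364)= -152 / 27557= -0.01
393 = 393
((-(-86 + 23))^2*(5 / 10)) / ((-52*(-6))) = 1323 / 208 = 6.36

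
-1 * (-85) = 85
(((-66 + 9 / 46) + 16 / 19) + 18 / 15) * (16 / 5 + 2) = -3622333 / 10925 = -331.56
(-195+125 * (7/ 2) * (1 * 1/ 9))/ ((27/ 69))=-60605/ 162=-374.10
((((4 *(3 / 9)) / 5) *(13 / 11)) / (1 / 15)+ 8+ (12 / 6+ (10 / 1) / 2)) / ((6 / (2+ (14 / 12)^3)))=168175 / 14256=11.80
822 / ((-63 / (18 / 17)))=-1644 / 119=-13.82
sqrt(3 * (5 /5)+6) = 3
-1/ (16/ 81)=-81/ 16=-5.06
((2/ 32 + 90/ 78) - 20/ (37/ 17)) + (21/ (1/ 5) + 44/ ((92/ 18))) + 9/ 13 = 18820935/ 177008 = 106.33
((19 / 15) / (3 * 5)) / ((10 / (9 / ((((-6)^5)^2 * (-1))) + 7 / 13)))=178711093 / 39303014400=0.00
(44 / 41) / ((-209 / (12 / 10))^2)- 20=-81405356 / 4070275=-20.00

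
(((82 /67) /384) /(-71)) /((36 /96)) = -41 /342504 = -0.00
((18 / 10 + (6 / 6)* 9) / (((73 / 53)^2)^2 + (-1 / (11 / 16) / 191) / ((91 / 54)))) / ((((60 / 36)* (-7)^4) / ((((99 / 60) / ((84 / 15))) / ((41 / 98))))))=576065467289169 / 1089414547536902300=0.00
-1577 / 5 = -315.40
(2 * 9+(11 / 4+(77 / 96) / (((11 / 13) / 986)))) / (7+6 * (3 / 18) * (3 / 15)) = 229295 / 1728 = 132.69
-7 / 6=-1.17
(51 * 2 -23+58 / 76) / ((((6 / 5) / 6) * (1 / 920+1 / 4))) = 995900 / 627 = 1588.36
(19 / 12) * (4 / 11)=19 / 33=0.58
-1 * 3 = -3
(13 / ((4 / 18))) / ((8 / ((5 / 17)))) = 585 / 272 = 2.15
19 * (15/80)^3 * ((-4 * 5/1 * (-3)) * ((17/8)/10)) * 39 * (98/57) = 877149/8192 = 107.07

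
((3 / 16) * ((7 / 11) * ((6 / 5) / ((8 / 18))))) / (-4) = -567 / 7040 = -0.08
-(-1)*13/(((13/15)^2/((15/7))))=3375/91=37.09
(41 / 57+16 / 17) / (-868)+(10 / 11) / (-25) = -1770679 / 46260060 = -0.04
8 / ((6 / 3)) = 4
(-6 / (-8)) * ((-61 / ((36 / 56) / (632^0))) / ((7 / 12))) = -122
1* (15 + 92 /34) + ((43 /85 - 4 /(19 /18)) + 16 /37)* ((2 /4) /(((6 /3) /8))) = 717273 /59755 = 12.00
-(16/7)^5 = -1048576/16807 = -62.39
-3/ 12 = -1/ 4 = -0.25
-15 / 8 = -1.88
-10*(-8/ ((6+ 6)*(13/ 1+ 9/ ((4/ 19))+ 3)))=16/ 141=0.11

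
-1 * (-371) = 371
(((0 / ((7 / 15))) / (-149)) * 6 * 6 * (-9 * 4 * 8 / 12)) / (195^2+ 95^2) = 0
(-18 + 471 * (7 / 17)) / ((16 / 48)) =8973 / 17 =527.82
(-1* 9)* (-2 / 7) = 18 / 7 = 2.57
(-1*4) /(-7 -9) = 1 /4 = 0.25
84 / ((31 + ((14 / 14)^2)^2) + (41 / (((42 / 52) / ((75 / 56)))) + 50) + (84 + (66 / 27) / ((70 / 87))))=246960 / 696847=0.35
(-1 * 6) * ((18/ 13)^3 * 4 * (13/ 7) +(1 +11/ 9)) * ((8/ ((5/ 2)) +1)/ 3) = -467224/ 2535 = -184.31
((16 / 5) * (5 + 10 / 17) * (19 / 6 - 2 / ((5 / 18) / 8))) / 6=-124108 / 765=-162.23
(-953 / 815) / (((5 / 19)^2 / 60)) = -4128396 / 4075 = -1013.10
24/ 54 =4/ 9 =0.44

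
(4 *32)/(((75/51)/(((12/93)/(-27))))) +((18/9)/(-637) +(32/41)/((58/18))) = -2803291522/15848448525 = -0.18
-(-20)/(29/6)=4.14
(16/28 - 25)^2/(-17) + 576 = 450567/833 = 540.90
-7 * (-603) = 4221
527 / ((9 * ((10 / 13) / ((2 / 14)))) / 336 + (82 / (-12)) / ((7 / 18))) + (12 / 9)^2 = -1083304 / 38061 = -28.46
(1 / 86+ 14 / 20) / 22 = 153 / 4730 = 0.03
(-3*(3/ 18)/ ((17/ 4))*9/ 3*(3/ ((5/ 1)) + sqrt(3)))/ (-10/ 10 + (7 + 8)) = -3*sqrt(3)/ 119 -9/ 595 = -0.06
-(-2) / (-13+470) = 2 / 457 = 0.00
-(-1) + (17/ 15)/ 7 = 122/ 105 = 1.16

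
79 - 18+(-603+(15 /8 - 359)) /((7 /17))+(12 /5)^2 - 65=-3261961 /1400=-2329.97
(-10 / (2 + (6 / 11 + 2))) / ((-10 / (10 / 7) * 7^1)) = 11 / 245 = 0.04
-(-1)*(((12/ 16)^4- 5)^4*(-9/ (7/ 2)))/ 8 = -18600269716809/ 120259084288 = -154.67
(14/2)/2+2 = 11/2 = 5.50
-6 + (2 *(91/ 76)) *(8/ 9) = -662/ 171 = -3.87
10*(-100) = -1000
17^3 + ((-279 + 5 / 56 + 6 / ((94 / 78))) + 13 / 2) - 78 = 12021839 / 2632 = 4567.57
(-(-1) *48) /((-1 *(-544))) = 3 /34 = 0.09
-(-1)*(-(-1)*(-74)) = -74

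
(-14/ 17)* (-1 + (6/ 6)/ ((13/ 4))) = 0.57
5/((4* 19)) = 5/76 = 0.07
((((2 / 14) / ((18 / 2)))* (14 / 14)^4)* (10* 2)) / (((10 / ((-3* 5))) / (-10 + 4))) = 20 / 7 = 2.86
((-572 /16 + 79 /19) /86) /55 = -2401 /359480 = -0.01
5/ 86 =0.06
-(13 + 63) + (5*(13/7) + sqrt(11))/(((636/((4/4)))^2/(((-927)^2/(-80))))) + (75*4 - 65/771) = 868060762129/3881004288 - 95481*sqrt(11)/3595520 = 223.58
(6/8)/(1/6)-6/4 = 3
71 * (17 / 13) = 1207 / 13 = 92.85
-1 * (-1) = 1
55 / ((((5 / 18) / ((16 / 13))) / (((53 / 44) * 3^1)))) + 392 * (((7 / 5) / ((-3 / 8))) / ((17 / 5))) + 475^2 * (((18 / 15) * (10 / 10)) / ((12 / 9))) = 269857819 / 1326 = 203512.68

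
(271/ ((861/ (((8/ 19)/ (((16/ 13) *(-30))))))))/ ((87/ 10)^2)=-17615/ 371463813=-0.00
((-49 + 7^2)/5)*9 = 0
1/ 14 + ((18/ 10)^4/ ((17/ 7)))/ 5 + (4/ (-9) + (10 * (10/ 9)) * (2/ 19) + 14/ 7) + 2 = 719983613/ 127181250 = 5.66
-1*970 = -970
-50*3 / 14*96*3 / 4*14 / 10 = -1080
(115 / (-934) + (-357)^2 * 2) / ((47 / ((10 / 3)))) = 1190373085 / 65847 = 18077.86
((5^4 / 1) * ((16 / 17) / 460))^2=250000 / 152881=1.64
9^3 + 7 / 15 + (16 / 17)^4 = 914869822 / 1252815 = 730.25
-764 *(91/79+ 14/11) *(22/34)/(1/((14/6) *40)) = -111871.29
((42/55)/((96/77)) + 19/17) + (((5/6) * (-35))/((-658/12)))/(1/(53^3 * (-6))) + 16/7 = -212594559143/447440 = -475135.35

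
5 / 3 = 1.67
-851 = -851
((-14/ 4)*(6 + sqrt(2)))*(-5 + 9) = -84-14*sqrt(2) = -103.80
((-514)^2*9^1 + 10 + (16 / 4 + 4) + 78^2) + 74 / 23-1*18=54828578 / 23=2383851.22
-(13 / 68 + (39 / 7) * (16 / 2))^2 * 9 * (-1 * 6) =12257682723 / 113288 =108199.30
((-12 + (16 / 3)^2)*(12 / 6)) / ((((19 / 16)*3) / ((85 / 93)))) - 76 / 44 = 3521689 / 524799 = 6.71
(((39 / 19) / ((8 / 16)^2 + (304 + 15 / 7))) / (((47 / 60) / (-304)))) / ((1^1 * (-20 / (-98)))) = -12.74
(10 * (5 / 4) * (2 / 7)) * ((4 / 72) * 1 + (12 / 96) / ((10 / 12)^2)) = 53 / 63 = 0.84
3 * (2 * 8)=48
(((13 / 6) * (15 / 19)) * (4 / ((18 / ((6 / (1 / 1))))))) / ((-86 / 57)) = -65 / 43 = -1.51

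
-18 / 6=-3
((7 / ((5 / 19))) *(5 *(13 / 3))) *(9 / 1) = 5187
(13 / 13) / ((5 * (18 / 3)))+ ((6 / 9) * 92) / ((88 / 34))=7831 / 330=23.73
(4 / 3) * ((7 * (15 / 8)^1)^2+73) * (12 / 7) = 15697 / 28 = 560.61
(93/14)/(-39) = -31/182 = -0.17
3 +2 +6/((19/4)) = 119/19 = 6.26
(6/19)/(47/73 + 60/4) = 0.02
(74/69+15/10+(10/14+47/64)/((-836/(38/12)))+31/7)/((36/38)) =7.38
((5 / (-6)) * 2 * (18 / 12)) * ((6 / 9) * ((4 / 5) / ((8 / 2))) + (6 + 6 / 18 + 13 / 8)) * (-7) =6797 / 48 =141.60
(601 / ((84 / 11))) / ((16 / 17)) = 112387 / 1344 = 83.62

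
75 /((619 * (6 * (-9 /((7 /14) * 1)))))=-25 /22284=-0.00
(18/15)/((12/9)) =0.90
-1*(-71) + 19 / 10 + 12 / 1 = 84.90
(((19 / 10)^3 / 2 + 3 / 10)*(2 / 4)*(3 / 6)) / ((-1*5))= -7459 / 40000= -0.19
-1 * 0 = 0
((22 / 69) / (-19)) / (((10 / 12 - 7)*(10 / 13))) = 286 / 80845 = 0.00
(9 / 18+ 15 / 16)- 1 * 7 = -89 / 16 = -5.56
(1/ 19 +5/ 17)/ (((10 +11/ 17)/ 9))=1008/ 3439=0.29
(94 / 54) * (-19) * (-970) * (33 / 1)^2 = 104811410 / 3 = 34937136.67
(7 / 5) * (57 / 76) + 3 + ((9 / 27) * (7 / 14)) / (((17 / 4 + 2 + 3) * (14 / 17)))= 63277 / 15540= 4.07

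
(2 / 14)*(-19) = -19 / 7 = -2.71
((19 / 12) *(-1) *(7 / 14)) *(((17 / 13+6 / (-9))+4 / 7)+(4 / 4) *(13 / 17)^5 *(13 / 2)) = -42895619629 / 18605806128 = -2.31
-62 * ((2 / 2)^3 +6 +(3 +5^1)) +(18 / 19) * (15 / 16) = -141225 / 152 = -929.11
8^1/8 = 1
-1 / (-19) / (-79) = -1 / 1501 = -0.00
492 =492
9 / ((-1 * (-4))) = 9 / 4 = 2.25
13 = 13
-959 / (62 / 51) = -48909 / 62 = -788.85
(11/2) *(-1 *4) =-22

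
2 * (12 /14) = 12 /7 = 1.71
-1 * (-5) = 5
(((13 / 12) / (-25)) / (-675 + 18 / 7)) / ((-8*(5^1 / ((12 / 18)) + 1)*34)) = -91 / 3264775200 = -0.00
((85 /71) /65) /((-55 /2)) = -34 /50765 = -0.00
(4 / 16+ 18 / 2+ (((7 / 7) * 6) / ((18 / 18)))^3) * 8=1802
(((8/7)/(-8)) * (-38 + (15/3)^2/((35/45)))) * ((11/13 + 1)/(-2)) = -492/637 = -0.77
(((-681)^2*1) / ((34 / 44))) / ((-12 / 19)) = -32308683 / 34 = -950255.38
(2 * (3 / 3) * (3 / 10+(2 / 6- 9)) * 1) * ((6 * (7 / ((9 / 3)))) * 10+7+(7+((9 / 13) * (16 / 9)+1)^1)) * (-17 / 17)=169927 / 65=2614.26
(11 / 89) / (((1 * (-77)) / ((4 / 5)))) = -4 / 3115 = -0.00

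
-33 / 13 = -2.54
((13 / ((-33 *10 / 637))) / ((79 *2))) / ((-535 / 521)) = 4314401 / 27894900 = 0.15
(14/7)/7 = 0.29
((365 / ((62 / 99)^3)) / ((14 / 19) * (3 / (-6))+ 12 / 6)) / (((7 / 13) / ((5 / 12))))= 145795510575 / 206868704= 704.77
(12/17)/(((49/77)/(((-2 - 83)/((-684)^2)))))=-55/272916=-0.00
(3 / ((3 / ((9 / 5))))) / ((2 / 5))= 9 / 2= 4.50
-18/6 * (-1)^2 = -3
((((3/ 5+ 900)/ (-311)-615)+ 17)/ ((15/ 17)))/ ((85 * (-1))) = 934393/ 116625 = 8.01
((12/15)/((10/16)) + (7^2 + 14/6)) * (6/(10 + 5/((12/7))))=24.44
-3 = -3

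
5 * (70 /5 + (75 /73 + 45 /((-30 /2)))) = 4390 /73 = 60.14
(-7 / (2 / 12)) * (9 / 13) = -378 / 13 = -29.08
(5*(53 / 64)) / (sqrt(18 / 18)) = 265 / 64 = 4.14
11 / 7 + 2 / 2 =18 / 7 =2.57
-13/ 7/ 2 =-13/ 14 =-0.93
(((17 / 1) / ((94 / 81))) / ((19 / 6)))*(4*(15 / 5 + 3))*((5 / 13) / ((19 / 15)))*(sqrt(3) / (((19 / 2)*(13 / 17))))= 252817200*sqrt(3) / 54481037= 8.04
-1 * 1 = -1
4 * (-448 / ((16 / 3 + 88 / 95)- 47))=510720 / 11611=43.99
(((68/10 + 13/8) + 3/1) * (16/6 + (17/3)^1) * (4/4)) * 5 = 11425/24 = 476.04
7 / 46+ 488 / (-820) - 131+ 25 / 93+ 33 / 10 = -56072167 / 438495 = -127.87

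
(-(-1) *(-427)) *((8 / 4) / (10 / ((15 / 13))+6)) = -1281 / 22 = -58.23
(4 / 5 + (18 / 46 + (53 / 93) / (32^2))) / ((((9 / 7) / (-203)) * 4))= -18548141059 / 394260480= -47.05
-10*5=-50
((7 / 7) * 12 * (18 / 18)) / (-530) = -6 / 265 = -0.02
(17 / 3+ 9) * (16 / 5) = 704 / 15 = 46.93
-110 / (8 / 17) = -935 / 4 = -233.75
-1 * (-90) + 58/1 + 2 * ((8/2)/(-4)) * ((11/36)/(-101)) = 269075/1818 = 148.01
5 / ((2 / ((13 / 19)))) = 65 / 38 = 1.71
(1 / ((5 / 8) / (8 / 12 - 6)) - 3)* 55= -1903 / 3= -634.33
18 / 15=6 / 5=1.20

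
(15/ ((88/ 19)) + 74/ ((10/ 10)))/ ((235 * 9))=6797/ 186120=0.04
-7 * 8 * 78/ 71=-61.52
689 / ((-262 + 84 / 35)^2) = 17225 / 1684804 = 0.01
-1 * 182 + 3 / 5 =-907 / 5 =-181.40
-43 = -43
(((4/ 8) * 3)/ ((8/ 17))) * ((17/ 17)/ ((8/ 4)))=51/ 32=1.59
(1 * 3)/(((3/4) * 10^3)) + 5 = 1251/250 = 5.00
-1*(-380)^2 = -144400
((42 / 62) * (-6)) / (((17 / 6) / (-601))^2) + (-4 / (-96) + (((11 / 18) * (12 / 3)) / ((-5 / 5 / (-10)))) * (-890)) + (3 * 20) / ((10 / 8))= -131967745411 / 645048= -204585.93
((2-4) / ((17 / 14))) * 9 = -14.82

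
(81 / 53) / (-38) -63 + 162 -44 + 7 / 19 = 111431 / 2014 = 55.33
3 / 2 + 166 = 335 / 2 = 167.50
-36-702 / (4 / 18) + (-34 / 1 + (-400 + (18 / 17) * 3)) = -61639 / 17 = -3625.82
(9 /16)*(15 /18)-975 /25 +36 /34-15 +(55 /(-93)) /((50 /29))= -13360193 /252960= -52.82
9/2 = 4.50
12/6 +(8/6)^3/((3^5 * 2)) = 13154/6561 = 2.00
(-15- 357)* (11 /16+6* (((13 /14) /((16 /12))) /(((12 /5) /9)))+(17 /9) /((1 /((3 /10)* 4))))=-242482 /35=-6928.06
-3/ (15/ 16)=-16/ 5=-3.20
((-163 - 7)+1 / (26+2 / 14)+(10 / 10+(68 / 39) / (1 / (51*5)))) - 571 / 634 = 414406111 / 1508286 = 274.75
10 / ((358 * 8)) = 5 / 1432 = 0.00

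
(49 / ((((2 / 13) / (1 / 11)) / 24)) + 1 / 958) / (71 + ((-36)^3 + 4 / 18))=-65906667 / 4418193494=-0.01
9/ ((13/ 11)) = 99/ 13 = 7.62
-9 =-9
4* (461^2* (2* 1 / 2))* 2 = 1700168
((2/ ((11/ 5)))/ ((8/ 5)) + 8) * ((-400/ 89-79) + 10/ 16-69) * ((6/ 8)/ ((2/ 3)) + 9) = -3301996347/ 250624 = -13175.10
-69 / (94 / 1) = -69 / 94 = -0.73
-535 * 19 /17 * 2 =-1195.88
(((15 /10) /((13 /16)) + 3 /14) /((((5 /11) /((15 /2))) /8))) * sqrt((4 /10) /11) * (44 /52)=4950 * sqrt(110) /1183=43.89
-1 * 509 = -509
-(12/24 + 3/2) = -2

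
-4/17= -0.24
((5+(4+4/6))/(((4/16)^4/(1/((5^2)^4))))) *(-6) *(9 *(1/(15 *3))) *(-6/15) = 29696/9765625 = 0.00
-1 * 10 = -10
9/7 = 1.29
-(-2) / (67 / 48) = 96 / 67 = 1.43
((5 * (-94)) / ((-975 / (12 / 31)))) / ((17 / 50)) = 3760 / 6851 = 0.55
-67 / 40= -1.68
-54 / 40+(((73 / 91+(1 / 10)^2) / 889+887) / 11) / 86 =-3155862599 / 7653045400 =-0.41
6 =6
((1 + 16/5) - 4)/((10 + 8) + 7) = 1/125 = 0.01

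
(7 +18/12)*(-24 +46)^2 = 4114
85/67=1.27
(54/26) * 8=16.62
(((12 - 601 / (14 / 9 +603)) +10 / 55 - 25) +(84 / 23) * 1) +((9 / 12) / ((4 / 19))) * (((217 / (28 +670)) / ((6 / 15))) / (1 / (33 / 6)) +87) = 19371066183747 / 61494269056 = 315.01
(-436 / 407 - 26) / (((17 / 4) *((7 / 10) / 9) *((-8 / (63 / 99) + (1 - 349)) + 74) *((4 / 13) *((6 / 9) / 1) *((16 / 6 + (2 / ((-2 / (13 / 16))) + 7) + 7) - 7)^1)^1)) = 92815632 / 589879345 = 0.16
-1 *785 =-785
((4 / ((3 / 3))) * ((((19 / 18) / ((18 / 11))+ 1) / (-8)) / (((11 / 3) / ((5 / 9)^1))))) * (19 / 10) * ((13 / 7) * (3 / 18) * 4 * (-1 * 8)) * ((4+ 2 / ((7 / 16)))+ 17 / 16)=22.59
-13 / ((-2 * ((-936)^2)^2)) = 0.00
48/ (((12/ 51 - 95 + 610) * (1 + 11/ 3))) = 1224/ 61313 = 0.02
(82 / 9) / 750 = 41 / 3375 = 0.01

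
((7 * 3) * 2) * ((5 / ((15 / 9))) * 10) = 1260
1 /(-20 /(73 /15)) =-73 /300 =-0.24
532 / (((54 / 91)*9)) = 24206 / 243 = 99.61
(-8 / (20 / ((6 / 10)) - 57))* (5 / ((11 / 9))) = 1.38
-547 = -547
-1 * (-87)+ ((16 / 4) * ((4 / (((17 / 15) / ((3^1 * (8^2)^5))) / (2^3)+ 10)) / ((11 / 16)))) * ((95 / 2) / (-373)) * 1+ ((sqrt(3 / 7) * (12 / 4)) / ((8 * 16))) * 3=9 * sqrt(21) / 896+ 1375121826650036337 / 15860025734008951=86.75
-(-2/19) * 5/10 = 1/19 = 0.05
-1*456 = -456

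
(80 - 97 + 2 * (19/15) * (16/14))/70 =-1481/7350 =-0.20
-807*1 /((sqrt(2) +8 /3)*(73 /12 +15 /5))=-116208 /2507 +43578*sqrt(2) /2507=-21.77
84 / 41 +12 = 576 / 41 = 14.05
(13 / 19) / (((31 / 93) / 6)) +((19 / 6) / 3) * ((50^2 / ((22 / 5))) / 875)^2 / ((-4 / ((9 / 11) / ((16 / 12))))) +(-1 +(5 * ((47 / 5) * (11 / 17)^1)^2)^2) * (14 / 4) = 2479017896390047293 / 20699193176200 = 119763.99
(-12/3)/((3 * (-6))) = 2/9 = 0.22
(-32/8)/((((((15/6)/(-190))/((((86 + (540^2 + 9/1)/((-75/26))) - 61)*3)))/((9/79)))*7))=-20738767824/13825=-1500091.71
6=6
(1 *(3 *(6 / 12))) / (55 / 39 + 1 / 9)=351 / 356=0.99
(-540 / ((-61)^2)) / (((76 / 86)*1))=-11610 / 70699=-0.16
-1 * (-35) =35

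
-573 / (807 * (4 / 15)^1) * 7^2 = -140385 / 1076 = -130.47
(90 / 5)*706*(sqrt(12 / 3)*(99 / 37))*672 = 1690875648 / 37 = 45699341.84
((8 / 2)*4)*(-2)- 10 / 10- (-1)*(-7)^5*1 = -16840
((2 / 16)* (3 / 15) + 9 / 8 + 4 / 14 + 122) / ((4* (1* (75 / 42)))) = 17281 / 1000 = 17.28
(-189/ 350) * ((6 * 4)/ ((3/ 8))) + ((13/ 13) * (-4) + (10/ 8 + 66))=2869/ 100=28.69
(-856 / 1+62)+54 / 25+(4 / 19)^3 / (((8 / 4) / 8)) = -135774364 / 171475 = -791.80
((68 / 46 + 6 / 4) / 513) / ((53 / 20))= 1370 / 625347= 0.00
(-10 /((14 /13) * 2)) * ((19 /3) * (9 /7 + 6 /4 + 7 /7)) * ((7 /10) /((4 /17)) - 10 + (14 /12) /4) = 749.54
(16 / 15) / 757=16 / 11355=0.00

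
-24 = -24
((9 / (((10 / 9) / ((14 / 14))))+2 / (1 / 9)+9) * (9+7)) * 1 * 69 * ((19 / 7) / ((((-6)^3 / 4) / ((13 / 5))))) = -886236 / 175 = -5064.21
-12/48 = -1/4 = -0.25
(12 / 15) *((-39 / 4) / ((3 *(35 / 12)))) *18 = -2808 / 175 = -16.05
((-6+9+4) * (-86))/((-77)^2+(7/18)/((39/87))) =-20124/198227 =-0.10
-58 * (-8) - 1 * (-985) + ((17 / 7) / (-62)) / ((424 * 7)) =1866474271 / 1288112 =1449.00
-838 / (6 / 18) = -2514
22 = 22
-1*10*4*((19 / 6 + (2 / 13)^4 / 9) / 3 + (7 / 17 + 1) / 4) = -56.34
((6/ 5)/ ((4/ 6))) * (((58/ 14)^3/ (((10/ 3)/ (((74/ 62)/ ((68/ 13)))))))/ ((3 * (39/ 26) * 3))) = 11731109/ 18076100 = 0.65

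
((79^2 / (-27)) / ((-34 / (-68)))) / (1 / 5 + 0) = -62410 / 27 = -2311.48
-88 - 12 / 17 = -1508 / 17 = -88.71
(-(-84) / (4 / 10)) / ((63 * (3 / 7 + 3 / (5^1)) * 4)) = 175 / 216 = 0.81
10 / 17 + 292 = 4974 / 17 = 292.59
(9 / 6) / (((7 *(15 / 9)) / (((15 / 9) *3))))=0.64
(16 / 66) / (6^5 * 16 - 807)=8 / 4079097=0.00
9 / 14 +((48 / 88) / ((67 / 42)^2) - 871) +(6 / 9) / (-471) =-849970251419 / 976815378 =-870.14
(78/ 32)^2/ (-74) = -1521/ 18944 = -0.08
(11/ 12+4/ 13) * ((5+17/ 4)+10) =14707/ 624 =23.57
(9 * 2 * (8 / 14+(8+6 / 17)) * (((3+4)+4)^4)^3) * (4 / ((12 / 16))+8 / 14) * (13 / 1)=32236881773743533744 / 833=38699738023701721.18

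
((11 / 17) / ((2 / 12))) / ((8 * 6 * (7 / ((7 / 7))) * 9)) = 11 / 8568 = 0.00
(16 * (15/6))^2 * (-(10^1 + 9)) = -30400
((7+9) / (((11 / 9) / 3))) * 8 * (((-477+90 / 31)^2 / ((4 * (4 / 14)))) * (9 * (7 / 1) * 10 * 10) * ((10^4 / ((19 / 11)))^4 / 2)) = 27385948331396424000000000000000000 / 125238481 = 218670396772030666836337600.00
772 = 772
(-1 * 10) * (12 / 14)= -60 / 7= -8.57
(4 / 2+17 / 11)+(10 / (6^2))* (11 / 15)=2227 / 594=3.75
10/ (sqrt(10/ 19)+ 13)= 2470/ 3201 - 10 * sqrt(190)/ 3201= 0.73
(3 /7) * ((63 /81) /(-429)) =-1 /1287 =-0.00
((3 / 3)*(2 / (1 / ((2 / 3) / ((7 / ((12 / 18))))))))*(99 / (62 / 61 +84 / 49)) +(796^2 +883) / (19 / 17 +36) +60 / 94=26877368751 / 1571821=17099.51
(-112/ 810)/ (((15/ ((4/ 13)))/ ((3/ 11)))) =-224/ 289575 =-0.00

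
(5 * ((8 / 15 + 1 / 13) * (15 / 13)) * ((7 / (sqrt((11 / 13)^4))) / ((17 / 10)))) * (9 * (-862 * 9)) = -171063900 / 121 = -1413751.24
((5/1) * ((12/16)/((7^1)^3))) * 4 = 15/343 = 0.04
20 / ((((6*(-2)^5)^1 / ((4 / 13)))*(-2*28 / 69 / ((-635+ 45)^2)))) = 13747.08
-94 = -94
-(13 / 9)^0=-1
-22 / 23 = -0.96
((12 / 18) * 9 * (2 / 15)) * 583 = 2332 / 5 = 466.40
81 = 81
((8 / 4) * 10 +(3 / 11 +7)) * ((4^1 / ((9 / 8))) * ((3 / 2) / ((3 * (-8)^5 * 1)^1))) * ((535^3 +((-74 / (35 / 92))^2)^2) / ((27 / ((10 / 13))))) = -216182587552261 / 3236163840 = -66802.11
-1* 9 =-9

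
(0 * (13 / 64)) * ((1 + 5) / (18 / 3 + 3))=0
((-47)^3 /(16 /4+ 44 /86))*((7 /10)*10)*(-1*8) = 125002892 /97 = 1288689.61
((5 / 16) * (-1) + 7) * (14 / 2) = 749 / 16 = 46.81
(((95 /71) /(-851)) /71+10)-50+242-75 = 544816062 /4289891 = 127.00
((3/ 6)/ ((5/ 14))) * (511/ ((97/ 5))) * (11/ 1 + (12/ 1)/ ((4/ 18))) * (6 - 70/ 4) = -27565.03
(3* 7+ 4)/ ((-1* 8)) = -25/ 8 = -3.12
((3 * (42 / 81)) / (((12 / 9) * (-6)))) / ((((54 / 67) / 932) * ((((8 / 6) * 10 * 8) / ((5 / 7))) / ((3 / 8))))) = -0.56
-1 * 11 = -11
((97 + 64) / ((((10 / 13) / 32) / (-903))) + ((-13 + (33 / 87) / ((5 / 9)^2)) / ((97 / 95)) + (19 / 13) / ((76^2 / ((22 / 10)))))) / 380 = -336174259706113 / 21122254400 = -15915.64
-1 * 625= -625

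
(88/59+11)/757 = 737/44663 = 0.02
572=572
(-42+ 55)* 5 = 65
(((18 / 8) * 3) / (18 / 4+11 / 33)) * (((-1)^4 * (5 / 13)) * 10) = 2025 / 377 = 5.37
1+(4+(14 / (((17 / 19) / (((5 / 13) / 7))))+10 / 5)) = 1737 / 221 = 7.86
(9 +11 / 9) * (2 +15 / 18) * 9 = 782 / 3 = 260.67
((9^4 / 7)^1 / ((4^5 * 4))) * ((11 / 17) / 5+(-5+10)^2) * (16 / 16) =1751787 / 304640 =5.75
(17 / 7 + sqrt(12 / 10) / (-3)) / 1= 17 / 7 - sqrt(30) / 15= 2.06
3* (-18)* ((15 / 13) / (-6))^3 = 3375 / 8788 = 0.38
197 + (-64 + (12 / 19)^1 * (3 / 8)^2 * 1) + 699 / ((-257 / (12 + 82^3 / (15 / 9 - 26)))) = 352063388387 / 5703344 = 61729.29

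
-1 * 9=-9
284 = 284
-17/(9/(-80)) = 1360/9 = 151.11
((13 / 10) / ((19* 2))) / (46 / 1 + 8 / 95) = 13 / 17512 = 0.00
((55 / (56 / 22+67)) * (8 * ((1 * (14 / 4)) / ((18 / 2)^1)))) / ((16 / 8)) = 1694 / 1377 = 1.23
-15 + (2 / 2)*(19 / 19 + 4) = -10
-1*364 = -364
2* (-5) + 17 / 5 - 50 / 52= -983 / 130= -7.56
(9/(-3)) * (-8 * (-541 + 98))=-10632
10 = 10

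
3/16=0.19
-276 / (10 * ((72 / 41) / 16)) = -3772 / 15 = -251.47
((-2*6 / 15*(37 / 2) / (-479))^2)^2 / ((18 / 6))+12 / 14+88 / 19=72055346321583358 / 13127891137449375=5.49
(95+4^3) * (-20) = -3180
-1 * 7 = -7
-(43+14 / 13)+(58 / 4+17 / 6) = -1043 / 39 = -26.74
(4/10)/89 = 2/445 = 0.00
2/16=1/8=0.12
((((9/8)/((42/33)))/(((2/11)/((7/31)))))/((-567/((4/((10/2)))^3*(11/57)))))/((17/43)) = -114466/236557125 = -0.00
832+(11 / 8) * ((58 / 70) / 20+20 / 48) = 6994091 / 8400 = 832.63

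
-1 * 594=-594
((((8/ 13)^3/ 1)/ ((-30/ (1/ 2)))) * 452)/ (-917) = 57856/ 30219735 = 0.00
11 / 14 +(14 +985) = 13997 / 14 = 999.79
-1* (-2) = 2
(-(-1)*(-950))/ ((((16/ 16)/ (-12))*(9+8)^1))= 11400/ 17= 670.59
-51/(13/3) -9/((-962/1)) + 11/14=-36950/3367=-10.97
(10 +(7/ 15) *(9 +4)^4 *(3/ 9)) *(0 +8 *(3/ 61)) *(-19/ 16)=-3807163/ 1830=-2080.42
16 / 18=8 / 9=0.89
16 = 16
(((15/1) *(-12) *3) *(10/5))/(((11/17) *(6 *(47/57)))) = -174420/517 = -337.37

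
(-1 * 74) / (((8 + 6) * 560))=-37 / 3920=-0.01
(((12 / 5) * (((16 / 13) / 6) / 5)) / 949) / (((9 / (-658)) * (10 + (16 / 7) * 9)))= -73696 / 297013275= -0.00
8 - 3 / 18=47 / 6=7.83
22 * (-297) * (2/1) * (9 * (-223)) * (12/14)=157364856/7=22480693.71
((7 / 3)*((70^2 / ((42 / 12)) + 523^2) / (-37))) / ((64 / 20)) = -3207505 / 592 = -5418.08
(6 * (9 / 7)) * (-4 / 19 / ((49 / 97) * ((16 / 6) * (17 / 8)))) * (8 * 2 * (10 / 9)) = -1117440 / 110789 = -10.09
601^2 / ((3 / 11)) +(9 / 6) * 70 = 1324508.67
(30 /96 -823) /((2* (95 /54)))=-355401 /1520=-233.82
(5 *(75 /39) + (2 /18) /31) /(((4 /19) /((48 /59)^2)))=42423808 /1402843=30.24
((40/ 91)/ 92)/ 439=10/ 918827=0.00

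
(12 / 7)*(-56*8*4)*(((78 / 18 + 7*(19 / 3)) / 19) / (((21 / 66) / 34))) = -111828992 / 133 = -840819.49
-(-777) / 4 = 777 / 4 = 194.25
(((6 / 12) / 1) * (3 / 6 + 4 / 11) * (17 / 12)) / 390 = 323 / 205920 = 0.00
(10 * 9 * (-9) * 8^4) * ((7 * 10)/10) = -23224320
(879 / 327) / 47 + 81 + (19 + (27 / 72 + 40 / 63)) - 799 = -1802057129 / 2581992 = -697.93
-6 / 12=-1 / 2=-0.50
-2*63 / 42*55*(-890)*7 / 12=171325 / 2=85662.50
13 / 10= 1.30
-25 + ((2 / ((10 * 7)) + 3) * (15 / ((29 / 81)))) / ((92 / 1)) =-220571 / 9338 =-23.62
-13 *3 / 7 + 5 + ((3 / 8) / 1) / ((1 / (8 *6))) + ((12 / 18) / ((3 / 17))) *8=3002 / 63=47.65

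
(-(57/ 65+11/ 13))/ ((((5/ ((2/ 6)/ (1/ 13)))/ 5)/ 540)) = -4032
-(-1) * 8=8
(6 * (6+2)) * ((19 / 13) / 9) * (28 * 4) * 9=102144 / 13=7857.23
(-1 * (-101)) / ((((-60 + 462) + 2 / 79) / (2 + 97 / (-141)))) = 295223 / 895632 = 0.33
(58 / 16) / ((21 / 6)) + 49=1401 / 28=50.04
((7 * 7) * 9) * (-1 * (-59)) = 26019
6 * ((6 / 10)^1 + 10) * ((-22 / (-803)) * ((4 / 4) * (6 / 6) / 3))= 212 / 365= 0.58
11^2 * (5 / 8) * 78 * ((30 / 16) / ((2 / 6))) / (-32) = -1061775 / 1024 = -1036.89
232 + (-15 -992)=-775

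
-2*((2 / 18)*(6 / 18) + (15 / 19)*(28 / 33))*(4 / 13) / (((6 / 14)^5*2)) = -268172492 / 17826237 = -15.04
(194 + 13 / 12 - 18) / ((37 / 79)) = 167875 / 444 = 378.10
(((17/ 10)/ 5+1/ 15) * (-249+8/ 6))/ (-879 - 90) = 0.10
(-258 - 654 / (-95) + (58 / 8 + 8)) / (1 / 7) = -627403 / 380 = -1651.06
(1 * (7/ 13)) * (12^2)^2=145152/ 13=11165.54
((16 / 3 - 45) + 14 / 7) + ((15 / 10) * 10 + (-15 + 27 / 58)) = -6473 / 174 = -37.20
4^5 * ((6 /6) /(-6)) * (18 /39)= -1024 /13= -78.77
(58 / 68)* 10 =145 / 17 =8.53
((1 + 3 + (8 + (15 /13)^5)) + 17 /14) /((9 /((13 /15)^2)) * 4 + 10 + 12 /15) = 396602275 /1526396508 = 0.26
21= 21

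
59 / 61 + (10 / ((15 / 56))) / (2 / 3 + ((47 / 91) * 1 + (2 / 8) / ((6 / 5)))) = 5152997 / 185379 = 27.80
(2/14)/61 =1/427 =0.00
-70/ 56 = -5/ 4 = -1.25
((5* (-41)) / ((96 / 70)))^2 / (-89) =-51480625 / 205056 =-251.06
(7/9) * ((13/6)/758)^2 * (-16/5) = -1183/58174605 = -0.00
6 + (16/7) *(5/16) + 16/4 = 75/7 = 10.71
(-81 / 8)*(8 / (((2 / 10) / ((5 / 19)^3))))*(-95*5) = 3505.89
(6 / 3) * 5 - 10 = 0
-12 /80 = -3 /20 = -0.15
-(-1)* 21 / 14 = 3 / 2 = 1.50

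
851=851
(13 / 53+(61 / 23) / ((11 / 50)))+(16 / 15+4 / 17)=46511233 / 3419295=13.60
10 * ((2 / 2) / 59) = 10 / 59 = 0.17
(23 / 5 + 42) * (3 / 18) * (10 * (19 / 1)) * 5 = 22135 / 3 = 7378.33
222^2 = 49284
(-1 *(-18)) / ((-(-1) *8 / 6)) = 13.50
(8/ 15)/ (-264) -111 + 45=-32671/ 495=-66.00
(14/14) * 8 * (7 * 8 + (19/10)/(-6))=6682/15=445.47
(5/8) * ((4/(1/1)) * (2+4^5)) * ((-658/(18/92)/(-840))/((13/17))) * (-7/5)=-2444141/130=-18801.08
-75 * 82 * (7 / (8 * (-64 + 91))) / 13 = -7175 / 468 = -15.33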